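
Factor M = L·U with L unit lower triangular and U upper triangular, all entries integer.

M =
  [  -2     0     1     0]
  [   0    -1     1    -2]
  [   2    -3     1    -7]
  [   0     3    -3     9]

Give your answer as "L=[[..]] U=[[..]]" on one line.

L=[[1,0,0,0],[0,1,0,0],[-1,3,1,0],[0,-3,0,1]] U=[[-2,0,1,0],[0,-1,1,-2],[0,0,-1,-1],[0,0,0,3]]

  R1 -= 0·R0 → [0,-1,1,-2]
  R2 -= -1·R0 → [0,-3,2,-7]
  R3 -= 0·R0 → [0,3,-3,9]
  R2 -= 3·R1 → [0,0,-1,-1]
  R3 -= -3·R1 → [0,0,0,3]
  R3 -= 0·R2 → [0,0,0,3]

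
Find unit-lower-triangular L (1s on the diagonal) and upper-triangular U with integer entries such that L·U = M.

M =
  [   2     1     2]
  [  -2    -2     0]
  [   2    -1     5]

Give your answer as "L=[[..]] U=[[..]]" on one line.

L=[[1,0,0],[-1,1,0],[1,2,1]] U=[[2,1,2],[0,-1,2],[0,0,-1]]

  R1 -= -1·R0 → [0,-1,2]
  R2 -= 1·R0 → [0,-2,3]
  R2 -= 2·R1 → [0,0,-1]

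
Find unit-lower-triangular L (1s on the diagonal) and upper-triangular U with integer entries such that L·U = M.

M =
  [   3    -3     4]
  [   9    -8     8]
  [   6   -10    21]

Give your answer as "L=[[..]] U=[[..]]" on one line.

  row1 -= 3·row0 → [0,1,-4]
  row2 -= 2·row0 → [0,-4,13]
  row2 -= -4·row1 → [0,0,-3]

L=[[1,0,0],[3,1,0],[2,-4,1]] U=[[3,-3,4],[0,1,-4],[0,0,-3]]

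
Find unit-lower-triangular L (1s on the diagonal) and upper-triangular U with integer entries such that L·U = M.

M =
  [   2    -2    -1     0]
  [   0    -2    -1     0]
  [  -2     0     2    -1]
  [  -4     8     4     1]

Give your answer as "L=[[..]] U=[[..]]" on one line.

L=[[1,0,0,0],[0,1,0,0],[-1,1,1,0],[-2,-2,0,1]] U=[[2,-2,-1,0],[0,-2,-1,0],[0,0,2,-1],[0,0,0,1]]

  R1 -= 0·R0 → [0,-2,-1,0]
  R2 -= -1·R0 → [0,-2,1,-1]
  R3 -= -2·R0 → [0,4,2,1]
  R2 -= 1·R1 → [0,0,2,-1]
  R3 -= -2·R1 → [0,0,0,1]
  R3 -= 0·R2 → [0,0,0,1]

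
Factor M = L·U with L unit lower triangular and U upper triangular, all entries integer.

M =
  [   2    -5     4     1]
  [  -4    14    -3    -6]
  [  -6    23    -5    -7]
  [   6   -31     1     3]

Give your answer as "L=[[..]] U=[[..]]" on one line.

  r1 -= -2·r0 → [0,4,5,-4]
  r2 -= -3·r0 → [0,8,7,-4]
  r3 -= 3·r0 → [0,-16,-11,0]
  r2 -= 2·r1 → [0,0,-3,4]
  r3 -= -4·r1 → [0,0,9,-16]
  r3 -= -3·r2 → [0,0,0,-4]

L=[[1,0,0,0],[-2,1,0,0],[-3,2,1,0],[3,-4,-3,1]] U=[[2,-5,4,1],[0,4,5,-4],[0,0,-3,4],[0,0,0,-4]]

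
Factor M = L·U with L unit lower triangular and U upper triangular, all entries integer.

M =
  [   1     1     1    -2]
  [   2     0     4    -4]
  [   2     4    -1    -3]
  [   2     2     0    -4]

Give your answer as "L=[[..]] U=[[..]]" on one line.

L=[[1,0,0,0],[2,1,0,0],[2,-1,1,0],[2,0,2,1]] U=[[1,1,1,-2],[0,-2,2,0],[0,0,-1,1],[0,0,0,-2]]

  r1 -= 2·r0 → [0,-2,2,0]
  r2 -= 2·r0 → [0,2,-3,1]
  r3 -= 2·r0 → [0,0,-2,0]
  r2 -= -1·r1 → [0,0,-1,1]
  r3 -= 0·r1 → [0,0,-2,0]
  r3 -= 2·r2 → [0,0,0,-2]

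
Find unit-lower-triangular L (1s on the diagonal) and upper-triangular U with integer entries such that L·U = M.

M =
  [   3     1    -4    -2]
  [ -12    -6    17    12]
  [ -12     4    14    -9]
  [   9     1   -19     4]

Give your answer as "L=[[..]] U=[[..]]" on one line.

  row1 -= -4·row0 → [0,-2,1,4]
  row2 -= -4·row0 → [0,8,-2,-17]
  row3 -= 3·row0 → [0,-2,-7,10]
  row2 -= -4·row1 → [0,0,2,-1]
  row3 -= 1·row1 → [0,0,-8,6]
  row3 -= -4·row2 → [0,0,0,2]

L=[[1,0,0,0],[-4,1,0,0],[-4,-4,1,0],[3,1,-4,1]] U=[[3,1,-4,-2],[0,-2,1,4],[0,0,2,-1],[0,0,0,2]]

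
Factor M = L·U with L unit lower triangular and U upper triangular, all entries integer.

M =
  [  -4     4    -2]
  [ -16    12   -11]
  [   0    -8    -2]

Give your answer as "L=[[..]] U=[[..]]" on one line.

L=[[1,0,0],[4,1,0],[0,2,1]] U=[[-4,4,-2],[0,-4,-3],[0,0,4]]

  R1 -= 4·R0 → [0,-4,-3]
  R2 -= 0·R0 → [0,-8,-2]
  R2 -= 2·R1 → [0,0,4]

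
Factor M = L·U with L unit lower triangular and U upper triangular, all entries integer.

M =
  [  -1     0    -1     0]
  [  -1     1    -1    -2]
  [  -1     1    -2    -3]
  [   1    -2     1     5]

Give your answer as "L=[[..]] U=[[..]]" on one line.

  R1 -= 1·R0 → [0,1,0,-2]
  R2 -= 1·R0 → [0,1,-1,-3]
  R3 -= -1·R0 → [0,-2,0,5]
  R2 -= 1·R1 → [0,0,-1,-1]
  R3 -= -2·R1 → [0,0,0,1]
  R3 -= 0·R2 → [0,0,0,1]

L=[[1,0,0,0],[1,1,0,0],[1,1,1,0],[-1,-2,0,1]] U=[[-1,0,-1,0],[0,1,0,-2],[0,0,-1,-1],[0,0,0,1]]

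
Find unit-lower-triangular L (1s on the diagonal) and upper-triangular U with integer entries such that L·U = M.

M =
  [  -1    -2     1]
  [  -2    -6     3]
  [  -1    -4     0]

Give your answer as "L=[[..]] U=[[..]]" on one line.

  row1 -= 2·row0 → [0,-2,1]
  row2 -= 1·row0 → [0,-2,-1]
  row2 -= 1·row1 → [0,0,-2]

L=[[1,0,0],[2,1,0],[1,1,1]] U=[[-1,-2,1],[0,-2,1],[0,0,-2]]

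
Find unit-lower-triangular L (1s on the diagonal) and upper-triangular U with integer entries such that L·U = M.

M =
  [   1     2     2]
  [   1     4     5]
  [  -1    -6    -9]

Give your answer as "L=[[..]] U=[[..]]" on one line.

L=[[1,0,0],[1,1,0],[-1,-2,1]] U=[[1,2,2],[0,2,3],[0,0,-1]]

  r1 -= 1·r0 → [0,2,3]
  r2 -= -1·r0 → [0,-4,-7]
  r2 -= -2·r1 → [0,0,-1]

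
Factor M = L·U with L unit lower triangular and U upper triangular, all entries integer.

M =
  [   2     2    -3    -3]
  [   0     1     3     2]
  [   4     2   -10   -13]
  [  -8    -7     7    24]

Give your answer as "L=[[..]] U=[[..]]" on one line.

L=[[1,0,0,0],[0,1,0,0],[2,-2,1,0],[-4,1,-4,1]] U=[[2,2,-3,-3],[0,1,3,2],[0,0,2,-3],[0,0,0,-2]]

  R1 -= 0·R0 → [0,1,3,2]
  R2 -= 2·R0 → [0,-2,-4,-7]
  R3 -= -4·R0 → [0,1,-5,12]
  R2 -= -2·R1 → [0,0,2,-3]
  R3 -= 1·R1 → [0,0,-8,10]
  R3 -= -4·R2 → [0,0,0,-2]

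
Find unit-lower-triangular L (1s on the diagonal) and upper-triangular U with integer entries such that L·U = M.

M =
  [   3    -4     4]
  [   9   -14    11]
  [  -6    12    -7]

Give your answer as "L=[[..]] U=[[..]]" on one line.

L=[[1,0,0],[3,1,0],[-2,-2,1]] U=[[3,-4,4],[0,-2,-1],[0,0,-1]]

  r1 -= 3·r0 → [0,-2,-1]
  r2 -= -2·r0 → [0,4,1]
  r2 -= -2·r1 → [0,0,-1]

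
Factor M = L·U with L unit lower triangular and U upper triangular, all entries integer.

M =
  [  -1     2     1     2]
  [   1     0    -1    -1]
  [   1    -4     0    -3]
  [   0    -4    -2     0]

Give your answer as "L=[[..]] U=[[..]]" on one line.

L=[[1,0,0,0],[-1,1,0,0],[-1,-1,1,0],[0,-2,-2,1]] U=[[-1,2,1,2],[0,2,0,1],[0,0,1,0],[0,0,0,2]]

  R1 -= -1·R0 → [0,2,0,1]
  R2 -= -1·R0 → [0,-2,1,-1]
  R3 -= 0·R0 → [0,-4,-2,0]
  R2 -= -1·R1 → [0,0,1,0]
  R3 -= -2·R1 → [0,0,-2,2]
  R3 -= -2·R2 → [0,0,0,2]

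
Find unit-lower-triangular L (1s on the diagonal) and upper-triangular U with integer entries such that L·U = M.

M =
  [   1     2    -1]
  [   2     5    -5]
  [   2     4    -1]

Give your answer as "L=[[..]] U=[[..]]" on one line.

L=[[1,0,0],[2,1,0],[2,0,1]] U=[[1,2,-1],[0,1,-3],[0,0,1]]

  R1 -= 2·R0 → [0,1,-3]
  R2 -= 2·R0 → [0,0,1]
  R2 -= 0·R1 → [0,0,1]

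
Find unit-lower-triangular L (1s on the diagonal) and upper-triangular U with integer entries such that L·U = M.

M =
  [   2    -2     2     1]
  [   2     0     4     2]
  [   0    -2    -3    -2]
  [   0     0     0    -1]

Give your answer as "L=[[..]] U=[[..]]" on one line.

  row1 -= 1·row0 → [0,2,2,1]
  row2 -= 0·row0 → [0,-2,-3,-2]
  row3 -= 0·row0 → [0,0,0,-1]
  row2 -= -1·row1 → [0,0,-1,-1]
  row3 -= 0·row1 → [0,0,0,-1]
  row3 -= 0·row2 → [0,0,0,-1]

L=[[1,0,0,0],[1,1,0,0],[0,-1,1,0],[0,0,0,1]] U=[[2,-2,2,1],[0,2,2,1],[0,0,-1,-1],[0,0,0,-1]]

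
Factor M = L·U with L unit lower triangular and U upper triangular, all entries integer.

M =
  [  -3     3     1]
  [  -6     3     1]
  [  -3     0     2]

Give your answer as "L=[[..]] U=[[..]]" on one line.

  r1 -= 2·r0 → [0,-3,-1]
  r2 -= 1·r0 → [0,-3,1]
  r2 -= 1·r1 → [0,0,2]

L=[[1,0,0],[2,1,0],[1,1,1]] U=[[-3,3,1],[0,-3,-1],[0,0,2]]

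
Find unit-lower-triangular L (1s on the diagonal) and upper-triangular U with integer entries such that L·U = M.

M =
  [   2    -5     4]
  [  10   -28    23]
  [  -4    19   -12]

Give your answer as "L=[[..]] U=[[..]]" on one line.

  r1 -= 5·r0 → [0,-3,3]
  r2 -= -2·r0 → [0,9,-4]
  r2 -= -3·r1 → [0,0,5]

L=[[1,0,0],[5,1,0],[-2,-3,1]] U=[[2,-5,4],[0,-3,3],[0,0,5]]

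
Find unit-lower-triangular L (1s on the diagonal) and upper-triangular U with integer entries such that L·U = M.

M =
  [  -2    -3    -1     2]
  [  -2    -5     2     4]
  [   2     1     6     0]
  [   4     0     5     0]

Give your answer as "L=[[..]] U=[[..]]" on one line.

  row1 -= 1·row0 → [0,-2,3,2]
  row2 -= -1·row0 → [0,-2,5,2]
  row3 -= -2·row0 → [0,-6,3,4]
  row2 -= 1·row1 → [0,0,2,0]
  row3 -= 3·row1 → [0,0,-6,-2]
  row3 -= -3·row2 → [0,0,0,-2]

L=[[1,0,0,0],[1,1,0,0],[-1,1,1,0],[-2,3,-3,1]] U=[[-2,-3,-1,2],[0,-2,3,2],[0,0,2,0],[0,0,0,-2]]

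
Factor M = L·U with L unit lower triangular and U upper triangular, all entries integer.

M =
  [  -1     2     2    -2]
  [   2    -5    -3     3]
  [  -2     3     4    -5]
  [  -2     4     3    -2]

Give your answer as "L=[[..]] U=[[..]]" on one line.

L=[[1,0,0,0],[-2,1,0,0],[2,1,1,0],[2,0,1,1]] U=[[-1,2,2,-2],[0,-1,1,-1],[0,0,-1,0],[0,0,0,2]]

  row1 -= -2·row0 → [0,-1,1,-1]
  row2 -= 2·row0 → [0,-1,0,-1]
  row3 -= 2·row0 → [0,0,-1,2]
  row2 -= 1·row1 → [0,0,-1,0]
  row3 -= 0·row1 → [0,0,-1,2]
  row3 -= 1·row2 → [0,0,0,2]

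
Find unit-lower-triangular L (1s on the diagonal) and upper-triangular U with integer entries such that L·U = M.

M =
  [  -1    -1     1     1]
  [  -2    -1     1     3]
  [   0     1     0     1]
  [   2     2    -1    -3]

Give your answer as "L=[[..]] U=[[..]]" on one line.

L=[[1,0,0,0],[2,1,0,0],[0,1,1,0],[-2,0,1,1]] U=[[-1,-1,1,1],[0,1,-1,1],[0,0,1,0],[0,0,0,-1]]

  R1 -= 2·R0 → [0,1,-1,1]
  R2 -= 0·R0 → [0,1,0,1]
  R3 -= -2·R0 → [0,0,1,-1]
  R2 -= 1·R1 → [0,0,1,0]
  R3 -= 0·R1 → [0,0,1,-1]
  R3 -= 1·R2 → [0,0,0,-1]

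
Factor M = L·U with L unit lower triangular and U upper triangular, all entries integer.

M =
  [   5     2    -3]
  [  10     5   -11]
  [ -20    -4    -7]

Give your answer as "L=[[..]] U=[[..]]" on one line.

L=[[1,0,0],[2,1,0],[-4,4,1]] U=[[5,2,-3],[0,1,-5],[0,0,1]]

  r1 -= 2·r0 → [0,1,-5]
  r2 -= -4·r0 → [0,4,-19]
  r2 -= 4·r1 → [0,0,1]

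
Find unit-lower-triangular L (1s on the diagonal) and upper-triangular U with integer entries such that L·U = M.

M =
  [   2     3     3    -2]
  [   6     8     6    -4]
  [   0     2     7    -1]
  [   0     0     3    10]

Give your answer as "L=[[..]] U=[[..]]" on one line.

L=[[1,0,0,0],[3,1,0,0],[0,-2,1,0],[0,0,3,1]] U=[[2,3,3,-2],[0,-1,-3,2],[0,0,1,3],[0,0,0,1]]

  R1 -= 3·R0 → [0,-1,-3,2]
  R2 -= 0·R0 → [0,2,7,-1]
  R3 -= 0·R0 → [0,0,3,10]
  R2 -= -2·R1 → [0,0,1,3]
  R3 -= 0·R1 → [0,0,3,10]
  R3 -= 3·R2 → [0,0,0,1]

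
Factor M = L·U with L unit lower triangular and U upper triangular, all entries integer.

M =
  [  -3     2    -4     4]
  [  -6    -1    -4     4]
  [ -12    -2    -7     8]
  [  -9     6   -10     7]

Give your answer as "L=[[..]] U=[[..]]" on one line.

  row1 -= 2·row0 → [0,-5,4,-4]
  row2 -= 4·row0 → [0,-10,9,-8]
  row3 -= 3·row0 → [0,0,2,-5]
  row2 -= 2·row1 → [0,0,1,0]
  row3 -= 0·row1 → [0,0,2,-5]
  row3 -= 2·row2 → [0,0,0,-5]

L=[[1,0,0,0],[2,1,0,0],[4,2,1,0],[3,0,2,1]] U=[[-3,2,-4,4],[0,-5,4,-4],[0,0,1,0],[0,0,0,-5]]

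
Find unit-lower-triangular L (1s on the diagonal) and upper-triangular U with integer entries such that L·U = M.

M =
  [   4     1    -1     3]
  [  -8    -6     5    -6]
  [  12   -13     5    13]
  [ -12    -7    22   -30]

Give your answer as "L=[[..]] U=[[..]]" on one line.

L=[[1,0,0,0],[-2,1,0,0],[3,4,1,0],[-3,1,-4,1]] U=[[4,1,-1,3],[0,-4,3,0],[0,0,-4,4],[0,0,0,-5]]

  r1 -= -2·r0 → [0,-4,3,0]
  r2 -= 3·r0 → [0,-16,8,4]
  r3 -= -3·r0 → [0,-4,19,-21]
  r2 -= 4·r1 → [0,0,-4,4]
  r3 -= 1·r1 → [0,0,16,-21]
  r3 -= -4·r2 → [0,0,0,-5]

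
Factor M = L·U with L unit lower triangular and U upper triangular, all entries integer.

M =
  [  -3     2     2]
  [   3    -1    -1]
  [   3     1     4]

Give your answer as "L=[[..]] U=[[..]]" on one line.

L=[[1,0,0],[-1,1,0],[-1,3,1]] U=[[-3,2,2],[0,1,1],[0,0,3]]

  row1 -= -1·row0 → [0,1,1]
  row2 -= -1·row0 → [0,3,6]
  row2 -= 3·row1 → [0,0,3]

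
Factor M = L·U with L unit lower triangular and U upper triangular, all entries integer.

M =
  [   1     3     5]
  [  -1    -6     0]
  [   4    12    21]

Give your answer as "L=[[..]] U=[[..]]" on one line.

  R1 -= -1·R0 → [0,-3,5]
  R2 -= 4·R0 → [0,0,1]
  R2 -= 0·R1 → [0,0,1]

L=[[1,0,0],[-1,1,0],[4,0,1]] U=[[1,3,5],[0,-3,5],[0,0,1]]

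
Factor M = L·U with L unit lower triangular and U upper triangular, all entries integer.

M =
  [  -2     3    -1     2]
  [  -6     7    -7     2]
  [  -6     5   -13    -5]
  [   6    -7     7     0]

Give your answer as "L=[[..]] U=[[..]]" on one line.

  row1 -= 3·row0 → [0,-2,-4,-4]
  row2 -= 3·row0 → [0,-4,-10,-11]
  row3 -= -3·row0 → [0,2,4,6]
  row2 -= 2·row1 → [0,0,-2,-3]
  row3 -= -1·row1 → [0,0,0,2]
  row3 -= 0·row2 → [0,0,0,2]

L=[[1,0,0,0],[3,1,0,0],[3,2,1,0],[-3,-1,0,1]] U=[[-2,3,-1,2],[0,-2,-4,-4],[0,0,-2,-3],[0,0,0,2]]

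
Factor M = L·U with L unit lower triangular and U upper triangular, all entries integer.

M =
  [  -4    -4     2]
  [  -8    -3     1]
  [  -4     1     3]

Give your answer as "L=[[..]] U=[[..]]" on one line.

  R1 -= 2·R0 → [0,5,-3]
  R2 -= 1·R0 → [0,5,1]
  R2 -= 1·R1 → [0,0,4]

L=[[1,0,0],[2,1,0],[1,1,1]] U=[[-4,-4,2],[0,5,-3],[0,0,4]]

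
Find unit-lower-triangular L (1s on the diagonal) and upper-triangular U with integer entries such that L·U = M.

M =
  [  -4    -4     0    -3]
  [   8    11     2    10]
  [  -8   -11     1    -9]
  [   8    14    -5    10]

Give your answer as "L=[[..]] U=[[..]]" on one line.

L=[[1,0,0,0],[-2,1,0,0],[2,-1,1,0],[-2,2,-3,1]] U=[[-4,-4,0,-3],[0,3,2,4],[0,0,3,1],[0,0,0,-1]]

  R1 -= -2·R0 → [0,3,2,4]
  R2 -= 2·R0 → [0,-3,1,-3]
  R3 -= -2·R0 → [0,6,-5,4]
  R2 -= -1·R1 → [0,0,3,1]
  R3 -= 2·R1 → [0,0,-9,-4]
  R3 -= -3·R2 → [0,0,0,-1]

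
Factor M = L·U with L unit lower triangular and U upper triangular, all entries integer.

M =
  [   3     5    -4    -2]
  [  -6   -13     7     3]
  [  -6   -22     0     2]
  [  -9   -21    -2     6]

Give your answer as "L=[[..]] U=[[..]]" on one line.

  r1 -= -2·r0 → [0,-3,-1,-1]
  r2 -= -2·r0 → [0,-12,-8,-2]
  r3 -= -3·r0 → [0,-6,-14,0]
  r2 -= 4·r1 → [0,0,-4,2]
  r3 -= 2·r1 → [0,0,-12,2]
  r3 -= 3·r2 → [0,0,0,-4]

L=[[1,0,0,0],[-2,1,0,0],[-2,4,1,0],[-3,2,3,1]] U=[[3,5,-4,-2],[0,-3,-1,-1],[0,0,-4,2],[0,0,0,-4]]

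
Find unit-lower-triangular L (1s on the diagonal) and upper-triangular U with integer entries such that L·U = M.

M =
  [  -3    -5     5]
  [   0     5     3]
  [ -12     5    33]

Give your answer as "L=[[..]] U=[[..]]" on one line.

L=[[1,0,0],[0,1,0],[4,5,1]] U=[[-3,-5,5],[0,5,3],[0,0,-2]]

  R1 -= 0·R0 → [0,5,3]
  R2 -= 4·R0 → [0,25,13]
  R2 -= 5·R1 → [0,0,-2]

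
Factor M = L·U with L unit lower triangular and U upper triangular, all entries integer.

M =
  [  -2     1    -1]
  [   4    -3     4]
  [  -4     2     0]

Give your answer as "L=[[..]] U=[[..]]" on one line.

  R1 -= -2·R0 → [0,-1,2]
  R2 -= 2·R0 → [0,0,2]
  R2 -= 0·R1 → [0,0,2]

L=[[1,0,0],[-2,1,0],[2,0,1]] U=[[-2,1,-1],[0,-1,2],[0,0,2]]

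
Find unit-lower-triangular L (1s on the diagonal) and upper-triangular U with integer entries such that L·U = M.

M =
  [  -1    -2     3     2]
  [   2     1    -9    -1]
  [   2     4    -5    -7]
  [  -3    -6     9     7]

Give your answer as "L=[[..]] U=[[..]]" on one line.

L=[[1,0,0,0],[-2,1,0,0],[-2,0,1,0],[3,0,0,1]] U=[[-1,-2,3,2],[0,-3,-3,3],[0,0,1,-3],[0,0,0,1]]

  row1 -= -2·row0 → [0,-3,-3,3]
  row2 -= -2·row0 → [0,0,1,-3]
  row3 -= 3·row0 → [0,0,0,1]
  row2 -= 0·row1 → [0,0,1,-3]
  row3 -= 0·row1 → [0,0,0,1]
  row3 -= 0·row2 → [0,0,0,1]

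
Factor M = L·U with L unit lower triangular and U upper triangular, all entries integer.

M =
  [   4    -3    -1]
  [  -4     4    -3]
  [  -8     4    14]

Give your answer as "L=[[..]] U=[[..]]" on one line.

  r1 -= -1·r0 → [0,1,-4]
  r2 -= -2·r0 → [0,-2,12]
  r2 -= -2·r1 → [0,0,4]

L=[[1,0,0],[-1,1,0],[-2,-2,1]] U=[[4,-3,-1],[0,1,-4],[0,0,4]]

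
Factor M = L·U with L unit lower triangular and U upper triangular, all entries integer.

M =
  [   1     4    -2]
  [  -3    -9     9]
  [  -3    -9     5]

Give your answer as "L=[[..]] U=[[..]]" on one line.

  R1 -= -3·R0 → [0,3,3]
  R2 -= -3·R0 → [0,3,-1]
  R2 -= 1·R1 → [0,0,-4]

L=[[1,0,0],[-3,1,0],[-3,1,1]] U=[[1,4,-2],[0,3,3],[0,0,-4]]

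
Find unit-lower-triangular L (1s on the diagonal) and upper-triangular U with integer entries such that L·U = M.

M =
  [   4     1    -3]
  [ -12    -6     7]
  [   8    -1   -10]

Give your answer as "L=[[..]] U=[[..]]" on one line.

L=[[1,0,0],[-3,1,0],[2,1,1]] U=[[4,1,-3],[0,-3,-2],[0,0,-2]]

  row1 -= -3·row0 → [0,-3,-2]
  row2 -= 2·row0 → [0,-3,-4]
  row2 -= 1·row1 → [0,0,-2]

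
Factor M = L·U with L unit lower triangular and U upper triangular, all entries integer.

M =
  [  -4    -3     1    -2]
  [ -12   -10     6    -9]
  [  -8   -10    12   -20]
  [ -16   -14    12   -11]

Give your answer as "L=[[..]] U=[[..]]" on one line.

L=[[1,0,0,0],[3,1,0,0],[2,4,1,0],[4,2,-1,1]] U=[[-4,-3,1,-2],[0,-1,3,-3],[0,0,-2,-4],[0,0,0,-1]]

  row1 -= 3·row0 → [0,-1,3,-3]
  row2 -= 2·row0 → [0,-4,10,-16]
  row3 -= 4·row0 → [0,-2,8,-3]
  row2 -= 4·row1 → [0,0,-2,-4]
  row3 -= 2·row1 → [0,0,2,3]
  row3 -= -1·row2 → [0,0,0,-1]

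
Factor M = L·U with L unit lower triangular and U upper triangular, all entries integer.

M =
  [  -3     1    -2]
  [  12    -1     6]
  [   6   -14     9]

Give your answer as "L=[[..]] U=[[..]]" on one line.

L=[[1,0,0],[-4,1,0],[-2,-4,1]] U=[[-3,1,-2],[0,3,-2],[0,0,-3]]

  r1 -= -4·r0 → [0,3,-2]
  r2 -= -2·r0 → [0,-12,5]
  r2 -= -4·r1 → [0,0,-3]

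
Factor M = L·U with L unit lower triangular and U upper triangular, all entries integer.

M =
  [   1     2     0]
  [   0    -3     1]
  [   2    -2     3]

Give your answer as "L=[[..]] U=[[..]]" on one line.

  r1 -= 0·r0 → [0,-3,1]
  r2 -= 2·r0 → [0,-6,3]
  r2 -= 2·r1 → [0,0,1]

L=[[1,0,0],[0,1,0],[2,2,1]] U=[[1,2,0],[0,-3,1],[0,0,1]]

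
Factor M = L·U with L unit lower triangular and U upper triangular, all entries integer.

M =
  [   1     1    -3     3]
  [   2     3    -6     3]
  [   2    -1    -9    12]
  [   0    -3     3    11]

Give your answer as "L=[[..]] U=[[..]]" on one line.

  r1 -= 2·r0 → [0,1,0,-3]
  r2 -= 2·r0 → [0,-3,-3,6]
  r3 -= 0·r0 → [0,-3,3,11]
  r2 -= -3·r1 → [0,0,-3,-3]
  r3 -= -3·r1 → [0,0,3,2]
  r3 -= -1·r2 → [0,0,0,-1]

L=[[1,0,0,0],[2,1,0,0],[2,-3,1,0],[0,-3,-1,1]] U=[[1,1,-3,3],[0,1,0,-3],[0,0,-3,-3],[0,0,0,-1]]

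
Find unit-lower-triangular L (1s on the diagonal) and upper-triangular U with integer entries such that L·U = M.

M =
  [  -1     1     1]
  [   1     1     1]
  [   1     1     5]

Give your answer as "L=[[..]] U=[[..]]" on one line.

  row1 -= -1·row0 → [0,2,2]
  row2 -= -1·row0 → [0,2,6]
  row2 -= 1·row1 → [0,0,4]

L=[[1,0,0],[-1,1,0],[-1,1,1]] U=[[-1,1,1],[0,2,2],[0,0,4]]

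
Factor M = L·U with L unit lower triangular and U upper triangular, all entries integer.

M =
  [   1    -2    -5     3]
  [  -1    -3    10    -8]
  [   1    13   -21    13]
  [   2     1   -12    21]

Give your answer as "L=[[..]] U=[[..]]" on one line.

L=[[1,0,0,0],[-1,1,0,0],[1,-3,1,0],[2,-1,-3,1]] U=[[1,-2,-5,3],[0,-5,5,-5],[0,0,-1,-5],[0,0,0,-5]]

  r1 -= -1·r0 → [0,-5,5,-5]
  r2 -= 1·r0 → [0,15,-16,10]
  r3 -= 2·r0 → [0,5,-2,15]
  r2 -= -3·r1 → [0,0,-1,-5]
  r3 -= -1·r1 → [0,0,3,10]
  r3 -= -3·r2 → [0,0,0,-5]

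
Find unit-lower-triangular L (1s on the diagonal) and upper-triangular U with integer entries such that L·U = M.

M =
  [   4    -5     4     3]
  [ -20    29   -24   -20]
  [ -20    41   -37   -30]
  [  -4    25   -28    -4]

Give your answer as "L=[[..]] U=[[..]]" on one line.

L=[[1,0,0,0],[-5,1,0,0],[-5,4,1,0],[-1,5,4,1]] U=[[4,-5,4,3],[0,4,-4,-5],[0,0,-1,5],[0,0,0,4]]

  r1 -= -5·r0 → [0,4,-4,-5]
  r2 -= -5·r0 → [0,16,-17,-15]
  r3 -= -1·r0 → [0,20,-24,-1]
  r2 -= 4·r1 → [0,0,-1,5]
  r3 -= 5·r1 → [0,0,-4,24]
  r3 -= 4·r2 → [0,0,0,4]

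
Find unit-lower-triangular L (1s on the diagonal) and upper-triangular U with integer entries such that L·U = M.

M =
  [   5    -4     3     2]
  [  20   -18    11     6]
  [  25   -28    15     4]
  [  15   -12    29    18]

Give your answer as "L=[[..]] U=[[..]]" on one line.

  R1 -= 4·R0 → [0,-2,-1,-2]
  R2 -= 5·R0 → [0,-8,0,-6]
  R3 -= 3·R0 → [0,0,20,12]
  R2 -= 4·R1 → [0,0,4,2]
  R3 -= 0·R1 → [0,0,20,12]
  R3 -= 5·R2 → [0,0,0,2]

L=[[1,0,0,0],[4,1,0,0],[5,4,1,0],[3,0,5,1]] U=[[5,-4,3,2],[0,-2,-1,-2],[0,0,4,2],[0,0,0,2]]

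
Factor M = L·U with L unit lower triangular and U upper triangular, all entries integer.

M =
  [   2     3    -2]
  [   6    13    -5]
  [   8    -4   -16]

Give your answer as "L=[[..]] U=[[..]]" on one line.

L=[[1,0,0],[3,1,0],[4,-4,1]] U=[[2,3,-2],[0,4,1],[0,0,-4]]

  row1 -= 3·row0 → [0,4,1]
  row2 -= 4·row0 → [0,-16,-8]
  row2 -= -4·row1 → [0,0,-4]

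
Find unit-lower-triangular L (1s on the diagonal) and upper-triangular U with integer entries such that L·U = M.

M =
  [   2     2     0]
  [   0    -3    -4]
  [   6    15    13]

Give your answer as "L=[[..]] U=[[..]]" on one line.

  row1 -= 0·row0 → [0,-3,-4]
  row2 -= 3·row0 → [0,9,13]
  row2 -= -3·row1 → [0,0,1]

L=[[1,0,0],[0,1,0],[3,-3,1]] U=[[2,2,0],[0,-3,-4],[0,0,1]]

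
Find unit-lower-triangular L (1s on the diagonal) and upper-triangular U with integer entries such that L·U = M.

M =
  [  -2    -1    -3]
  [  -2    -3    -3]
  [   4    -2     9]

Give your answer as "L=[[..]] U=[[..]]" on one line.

L=[[1,0,0],[1,1,0],[-2,2,1]] U=[[-2,-1,-3],[0,-2,0],[0,0,3]]

  row1 -= 1·row0 → [0,-2,0]
  row2 -= -2·row0 → [0,-4,3]
  row2 -= 2·row1 → [0,0,3]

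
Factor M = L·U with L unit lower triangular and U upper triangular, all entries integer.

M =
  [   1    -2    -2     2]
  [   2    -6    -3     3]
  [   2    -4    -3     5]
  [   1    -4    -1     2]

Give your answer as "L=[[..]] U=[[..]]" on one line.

  row1 -= 2·row0 → [0,-2,1,-1]
  row2 -= 2·row0 → [0,0,1,1]
  row3 -= 1·row0 → [0,-2,1,0]
  row2 -= 0·row1 → [0,0,1,1]
  row3 -= 1·row1 → [0,0,0,1]
  row3 -= 0·row2 → [0,0,0,1]

L=[[1,0,0,0],[2,1,0,0],[2,0,1,0],[1,1,0,1]] U=[[1,-2,-2,2],[0,-2,1,-1],[0,0,1,1],[0,0,0,1]]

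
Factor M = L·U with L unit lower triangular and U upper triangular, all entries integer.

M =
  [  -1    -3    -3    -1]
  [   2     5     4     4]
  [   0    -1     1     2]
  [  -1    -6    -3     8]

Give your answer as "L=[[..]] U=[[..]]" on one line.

  R1 -= -2·R0 → [0,-1,-2,2]
  R2 -= 0·R0 → [0,-1,1,2]
  R3 -= 1·R0 → [0,-3,0,9]
  R2 -= 1·R1 → [0,0,3,0]
  R3 -= 3·R1 → [0,0,6,3]
  R3 -= 2·R2 → [0,0,0,3]

L=[[1,0,0,0],[-2,1,0,0],[0,1,1,0],[1,3,2,1]] U=[[-1,-3,-3,-1],[0,-1,-2,2],[0,0,3,0],[0,0,0,3]]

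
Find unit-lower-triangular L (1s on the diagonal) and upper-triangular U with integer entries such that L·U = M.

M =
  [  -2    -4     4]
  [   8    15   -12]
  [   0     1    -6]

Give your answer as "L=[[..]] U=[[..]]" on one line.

  r1 -= -4·r0 → [0,-1,4]
  r2 -= 0·r0 → [0,1,-6]
  r2 -= -1·r1 → [0,0,-2]

L=[[1,0,0],[-4,1,0],[0,-1,1]] U=[[-2,-4,4],[0,-1,4],[0,0,-2]]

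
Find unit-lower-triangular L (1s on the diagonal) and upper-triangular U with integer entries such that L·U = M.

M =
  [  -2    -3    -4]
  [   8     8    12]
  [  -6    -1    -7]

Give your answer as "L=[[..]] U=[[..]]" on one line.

L=[[1,0,0],[-4,1,0],[3,-2,1]] U=[[-2,-3,-4],[0,-4,-4],[0,0,-3]]

  R1 -= -4·R0 → [0,-4,-4]
  R2 -= 3·R0 → [0,8,5]
  R2 -= -2·R1 → [0,0,-3]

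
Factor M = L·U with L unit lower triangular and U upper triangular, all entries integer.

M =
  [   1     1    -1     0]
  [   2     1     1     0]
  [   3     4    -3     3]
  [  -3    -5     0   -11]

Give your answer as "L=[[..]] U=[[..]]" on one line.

L=[[1,0,0,0],[2,1,0,0],[3,-1,1,0],[-3,2,-3,1]] U=[[1,1,-1,0],[0,-1,3,0],[0,0,3,3],[0,0,0,-2]]

  R1 -= 2·R0 → [0,-1,3,0]
  R2 -= 3·R0 → [0,1,0,3]
  R3 -= -3·R0 → [0,-2,-3,-11]
  R2 -= -1·R1 → [0,0,3,3]
  R3 -= 2·R1 → [0,0,-9,-11]
  R3 -= -3·R2 → [0,0,0,-2]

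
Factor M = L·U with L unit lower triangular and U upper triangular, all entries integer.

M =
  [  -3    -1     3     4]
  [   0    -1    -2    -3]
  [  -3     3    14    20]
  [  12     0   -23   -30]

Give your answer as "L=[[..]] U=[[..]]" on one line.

L=[[1,0,0,0],[0,1,0,0],[1,-4,1,0],[-4,4,-1,1]] U=[[-3,-1,3,4],[0,-1,-2,-3],[0,0,3,4],[0,0,0,2]]

  R1 -= 0·R0 → [0,-1,-2,-3]
  R2 -= 1·R0 → [0,4,11,16]
  R3 -= -4·R0 → [0,-4,-11,-14]
  R2 -= -4·R1 → [0,0,3,4]
  R3 -= 4·R1 → [0,0,-3,-2]
  R3 -= -1·R2 → [0,0,0,2]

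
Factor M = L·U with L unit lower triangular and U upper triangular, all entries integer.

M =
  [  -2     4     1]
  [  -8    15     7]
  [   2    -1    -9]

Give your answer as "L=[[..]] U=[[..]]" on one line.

  R1 -= 4·R0 → [0,-1,3]
  R2 -= -1·R0 → [0,3,-8]
  R2 -= -3·R1 → [0,0,1]

L=[[1,0,0],[4,1,0],[-1,-3,1]] U=[[-2,4,1],[0,-1,3],[0,0,1]]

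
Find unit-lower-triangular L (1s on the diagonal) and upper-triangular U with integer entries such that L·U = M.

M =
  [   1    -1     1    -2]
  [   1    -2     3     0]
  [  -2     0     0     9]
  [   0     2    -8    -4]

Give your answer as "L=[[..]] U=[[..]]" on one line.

L=[[1,0,0,0],[1,1,0,0],[-2,2,1,0],[0,-2,2,1]] U=[[1,-1,1,-2],[0,-1,2,2],[0,0,-2,1],[0,0,0,-2]]

  r1 -= 1·r0 → [0,-1,2,2]
  r2 -= -2·r0 → [0,-2,2,5]
  r3 -= 0·r0 → [0,2,-8,-4]
  r2 -= 2·r1 → [0,0,-2,1]
  r3 -= -2·r1 → [0,0,-4,0]
  r3 -= 2·r2 → [0,0,0,-2]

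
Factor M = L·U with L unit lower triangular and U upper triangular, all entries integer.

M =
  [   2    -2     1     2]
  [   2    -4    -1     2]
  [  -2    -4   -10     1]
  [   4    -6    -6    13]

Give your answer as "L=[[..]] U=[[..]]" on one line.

  R1 -= 1·R0 → [0,-2,-2,0]
  R2 -= -1·R0 → [0,-6,-9,3]
  R3 -= 2·R0 → [0,-2,-8,9]
  R2 -= 3·R1 → [0,0,-3,3]
  R3 -= 1·R1 → [0,0,-6,9]
  R3 -= 2·R2 → [0,0,0,3]

L=[[1,0,0,0],[1,1,0,0],[-1,3,1,0],[2,1,2,1]] U=[[2,-2,1,2],[0,-2,-2,0],[0,0,-3,3],[0,0,0,3]]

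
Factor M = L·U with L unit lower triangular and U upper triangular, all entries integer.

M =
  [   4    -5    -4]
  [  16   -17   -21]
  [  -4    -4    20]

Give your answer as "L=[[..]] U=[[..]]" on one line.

  row1 -= 4·row0 → [0,3,-5]
  row2 -= -1·row0 → [0,-9,16]
  row2 -= -3·row1 → [0,0,1]

L=[[1,0,0],[4,1,0],[-1,-3,1]] U=[[4,-5,-4],[0,3,-5],[0,0,1]]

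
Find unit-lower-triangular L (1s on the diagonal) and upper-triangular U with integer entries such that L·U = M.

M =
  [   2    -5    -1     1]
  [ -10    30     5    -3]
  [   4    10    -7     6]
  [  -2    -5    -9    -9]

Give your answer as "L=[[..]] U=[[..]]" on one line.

  row1 -= -5·row0 → [0,5,0,2]
  row2 -= 2·row0 → [0,20,-5,4]
  row3 -= -1·row0 → [0,-10,-10,-8]
  row2 -= 4·row1 → [0,0,-5,-4]
  row3 -= -2·row1 → [0,0,-10,-4]
  row3 -= 2·row2 → [0,0,0,4]

L=[[1,0,0,0],[-5,1,0,0],[2,4,1,0],[-1,-2,2,1]] U=[[2,-5,-1,1],[0,5,0,2],[0,0,-5,-4],[0,0,0,4]]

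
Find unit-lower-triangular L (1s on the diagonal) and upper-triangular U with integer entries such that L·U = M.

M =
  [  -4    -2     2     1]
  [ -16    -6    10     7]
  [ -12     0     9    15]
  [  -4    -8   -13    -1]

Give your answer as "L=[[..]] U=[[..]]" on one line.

  r1 -= 4·r0 → [0,2,2,3]
  r2 -= 3·r0 → [0,6,3,12]
  r3 -= 1·r0 → [0,-6,-15,-2]
  r2 -= 3·r1 → [0,0,-3,3]
  r3 -= -3·r1 → [0,0,-9,7]
  r3 -= 3·r2 → [0,0,0,-2]

L=[[1,0,0,0],[4,1,0,0],[3,3,1,0],[1,-3,3,1]] U=[[-4,-2,2,1],[0,2,2,3],[0,0,-3,3],[0,0,0,-2]]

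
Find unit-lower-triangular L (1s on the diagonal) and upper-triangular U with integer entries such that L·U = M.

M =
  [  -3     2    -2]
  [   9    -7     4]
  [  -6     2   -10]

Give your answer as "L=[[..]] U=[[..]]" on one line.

  row1 -= -3·row0 → [0,-1,-2]
  row2 -= 2·row0 → [0,-2,-6]
  row2 -= 2·row1 → [0,0,-2]

L=[[1,0,0],[-3,1,0],[2,2,1]] U=[[-3,2,-2],[0,-1,-2],[0,0,-2]]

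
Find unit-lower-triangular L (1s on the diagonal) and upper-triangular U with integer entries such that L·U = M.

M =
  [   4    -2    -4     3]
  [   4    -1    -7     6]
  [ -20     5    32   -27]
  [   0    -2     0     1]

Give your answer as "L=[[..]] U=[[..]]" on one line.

L=[[1,0,0,0],[1,1,0,0],[-5,-5,1,0],[0,-2,2,1]] U=[[4,-2,-4,3],[0,1,-3,3],[0,0,-3,3],[0,0,0,1]]

  row1 -= 1·row0 → [0,1,-3,3]
  row2 -= -5·row0 → [0,-5,12,-12]
  row3 -= 0·row0 → [0,-2,0,1]
  row2 -= -5·row1 → [0,0,-3,3]
  row3 -= -2·row1 → [0,0,-6,7]
  row3 -= 2·row2 → [0,0,0,1]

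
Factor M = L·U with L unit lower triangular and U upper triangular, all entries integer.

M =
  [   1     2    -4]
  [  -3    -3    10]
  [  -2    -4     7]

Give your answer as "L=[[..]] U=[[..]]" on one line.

L=[[1,0,0],[-3,1,0],[-2,0,1]] U=[[1,2,-4],[0,3,-2],[0,0,-1]]

  row1 -= -3·row0 → [0,3,-2]
  row2 -= -2·row0 → [0,0,-1]
  row2 -= 0·row1 → [0,0,-1]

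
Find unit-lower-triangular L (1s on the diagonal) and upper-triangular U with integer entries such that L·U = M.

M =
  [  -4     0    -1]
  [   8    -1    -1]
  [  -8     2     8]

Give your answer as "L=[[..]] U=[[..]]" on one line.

L=[[1,0,0],[-2,1,0],[2,-2,1]] U=[[-4,0,-1],[0,-1,-3],[0,0,4]]

  r1 -= -2·r0 → [0,-1,-3]
  r2 -= 2·r0 → [0,2,10]
  r2 -= -2·r1 → [0,0,4]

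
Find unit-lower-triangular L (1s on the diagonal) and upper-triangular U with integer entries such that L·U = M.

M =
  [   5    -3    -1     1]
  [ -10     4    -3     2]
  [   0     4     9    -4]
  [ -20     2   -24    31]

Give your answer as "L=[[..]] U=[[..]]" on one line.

  R1 -= -2·R0 → [0,-2,-5,4]
  R2 -= 0·R0 → [0,4,9,-4]
  R3 -= -4·R0 → [0,-10,-28,35]
  R2 -= -2·R1 → [0,0,-1,4]
  R3 -= 5·R1 → [0,0,-3,15]
  R3 -= 3·R2 → [0,0,0,3]

L=[[1,0,0,0],[-2,1,0,0],[0,-2,1,0],[-4,5,3,1]] U=[[5,-3,-1,1],[0,-2,-5,4],[0,0,-1,4],[0,0,0,3]]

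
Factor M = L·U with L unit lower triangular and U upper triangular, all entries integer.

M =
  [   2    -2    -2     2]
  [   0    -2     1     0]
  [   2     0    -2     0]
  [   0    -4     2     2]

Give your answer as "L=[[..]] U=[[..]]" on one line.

L=[[1,0,0,0],[0,1,0,0],[1,-1,1,0],[0,2,0,1]] U=[[2,-2,-2,2],[0,-2,1,0],[0,0,1,-2],[0,0,0,2]]

  r1 -= 0·r0 → [0,-2,1,0]
  r2 -= 1·r0 → [0,2,0,-2]
  r3 -= 0·r0 → [0,-4,2,2]
  r2 -= -1·r1 → [0,0,1,-2]
  r3 -= 2·r1 → [0,0,0,2]
  r3 -= 0·r2 → [0,0,0,2]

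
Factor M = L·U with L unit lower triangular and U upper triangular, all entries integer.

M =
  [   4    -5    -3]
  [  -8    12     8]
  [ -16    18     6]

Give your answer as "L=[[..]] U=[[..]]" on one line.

  r1 -= -2·r0 → [0,2,2]
  r2 -= -4·r0 → [0,-2,-6]
  r2 -= -1·r1 → [0,0,-4]

L=[[1,0,0],[-2,1,0],[-4,-1,1]] U=[[4,-5,-3],[0,2,2],[0,0,-4]]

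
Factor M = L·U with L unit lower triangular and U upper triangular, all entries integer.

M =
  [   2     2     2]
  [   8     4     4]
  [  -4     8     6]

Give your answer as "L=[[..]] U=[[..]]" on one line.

L=[[1,0,0],[4,1,0],[-2,-3,1]] U=[[2,2,2],[0,-4,-4],[0,0,-2]]

  r1 -= 4·r0 → [0,-4,-4]
  r2 -= -2·r0 → [0,12,10]
  r2 -= -3·r1 → [0,0,-2]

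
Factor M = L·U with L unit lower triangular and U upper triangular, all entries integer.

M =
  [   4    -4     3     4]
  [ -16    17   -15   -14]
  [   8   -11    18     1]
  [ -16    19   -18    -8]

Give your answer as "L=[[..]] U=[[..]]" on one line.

L=[[1,0,0,0],[-4,1,0,0],[2,-3,1,0],[-4,3,1,1]] U=[[4,-4,3,4],[0,1,-3,2],[0,0,3,-1],[0,0,0,3]]

  r1 -= -4·r0 → [0,1,-3,2]
  r2 -= 2·r0 → [0,-3,12,-7]
  r3 -= -4·r0 → [0,3,-6,8]
  r2 -= -3·r1 → [0,0,3,-1]
  r3 -= 3·r1 → [0,0,3,2]
  r3 -= 1·r2 → [0,0,0,3]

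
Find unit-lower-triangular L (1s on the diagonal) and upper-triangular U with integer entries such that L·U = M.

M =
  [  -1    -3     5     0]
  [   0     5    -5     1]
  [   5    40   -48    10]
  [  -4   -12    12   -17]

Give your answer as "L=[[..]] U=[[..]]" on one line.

  r1 -= 0·r0 → [0,5,-5,1]
  r2 -= -5·r0 → [0,25,-23,10]
  r3 -= 4·r0 → [0,0,-8,-17]
  r2 -= 5·r1 → [0,0,2,5]
  r3 -= 0·r1 → [0,0,-8,-17]
  r3 -= -4·r2 → [0,0,0,3]

L=[[1,0,0,0],[0,1,0,0],[-5,5,1,0],[4,0,-4,1]] U=[[-1,-3,5,0],[0,5,-5,1],[0,0,2,5],[0,0,0,3]]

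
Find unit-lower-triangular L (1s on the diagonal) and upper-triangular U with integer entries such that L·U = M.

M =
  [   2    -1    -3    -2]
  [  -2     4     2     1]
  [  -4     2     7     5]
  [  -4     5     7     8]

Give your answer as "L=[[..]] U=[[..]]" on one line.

  R1 -= -1·R0 → [0,3,-1,-1]
  R2 -= -2·R0 → [0,0,1,1]
  R3 -= -2·R0 → [0,3,1,4]
  R2 -= 0·R1 → [0,0,1,1]
  R3 -= 1·R1 → [0,0,2,5]
  R3 -= 2·R2 → [0,0,0,3]

L=[[1,0,0,0],[-1,1,0,0],[-2,0,1,0],[-2,1,2,1]] U=[[2,-1,-3,-2],[0,3,-1,-1],[0,0,1,1],[0,0,0,3]]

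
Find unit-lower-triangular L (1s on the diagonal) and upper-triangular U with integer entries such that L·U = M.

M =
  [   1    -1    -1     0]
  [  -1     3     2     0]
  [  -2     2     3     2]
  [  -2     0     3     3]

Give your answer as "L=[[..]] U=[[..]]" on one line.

L=[[1,0,0,0],[-1,1,0,0],[-2,0,1,0],[-2,-1,2,1]] U=[[1,-1,-1,0],[0,2,1,0],[0,0,1,2],[0,0,0,-1]]

  R1 -= -1·R0 → [0,2,1,0]
  R2 -= -2·R0 → [0,0,1,2]
  R3 -= -2·R0 → [0,-2,1,3]
  R2 -= 0·R1 → [0,0,1,2]
  R3 -= -1·R1 → [0,0,2,3]
  R3 -= 2·R2 → [0,0,0,-1]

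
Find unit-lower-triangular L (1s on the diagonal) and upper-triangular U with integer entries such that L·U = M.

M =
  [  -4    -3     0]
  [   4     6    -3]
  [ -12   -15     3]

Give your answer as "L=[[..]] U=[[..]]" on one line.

  row1 -= -1·row0 → [0,3,-3]
  row2 -= 3·row0 → [0,-6,3]
  row2 -= -2·row1 → [0,0,-3]

L=[[1,0,0],[-1,1,0],[3,-2,1]] U=[[-4,-3,0],[0,3,-3],[0,0,-3]]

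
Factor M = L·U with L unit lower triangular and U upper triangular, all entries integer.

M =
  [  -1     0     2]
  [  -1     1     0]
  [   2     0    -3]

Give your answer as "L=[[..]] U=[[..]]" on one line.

L=[[1,0,0],[1,1,0],[-2,0,1]] U=[[-1,0,2],[0,1,-2],[0,0,1]]

  row1 -= 1·row0 → [0,1,-2]
  row2 -= -2·row0 → [0,0,1]
  row2 -= 0·row1 → [0,0,1]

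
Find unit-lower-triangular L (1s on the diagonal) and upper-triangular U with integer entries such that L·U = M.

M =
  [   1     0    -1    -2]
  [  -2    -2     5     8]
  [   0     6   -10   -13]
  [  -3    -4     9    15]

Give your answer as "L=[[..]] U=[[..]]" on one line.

L=[[1,0,0,0],[-2,1,0,0],[0,-3,1,0],[-3,2,0,1]] U=[[1,0,-1,-2],[0,-2,3,4],[0,0,-1,-1],[0,0,0,1]]

  row1 -= -2·row0 → [0,-2,3,4]
  row2 -= 0·row0 → [0,6,-10,-13]
  row3 -= -3·row0 → [0,-4,6,9]
  row2 -= -3·row1 → [0,0,-1,-1]
  row3 -= 2·row1 → [0,0,0,1]
  row3 -= 0·row2 → [0,0,0,1]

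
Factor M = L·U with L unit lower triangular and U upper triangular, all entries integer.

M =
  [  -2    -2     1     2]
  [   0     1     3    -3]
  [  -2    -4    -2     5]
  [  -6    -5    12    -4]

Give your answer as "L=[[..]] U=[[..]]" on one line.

L=[[1,0,0,0],[0,1,0,0],[1,-2,1,0],[3,1,2,1]] U=[[-2,-2,1,2],[0,1,3,-3],[0,0,3,-3],[0,0,0,-1]]

  row1 -= 0·row0 → [0,1,3,-3]
  row2 -= 1·row0 → [0,-2,-3,3]
  row3 -= 3·row0 → [0,1,9,-10]
  row2 -= -2·row1 → [0,0,3,-3]
  row3 -= 1·row1 → [0,0,6,-7]
  row3 -= 2·row2 → [0,0,0,-1]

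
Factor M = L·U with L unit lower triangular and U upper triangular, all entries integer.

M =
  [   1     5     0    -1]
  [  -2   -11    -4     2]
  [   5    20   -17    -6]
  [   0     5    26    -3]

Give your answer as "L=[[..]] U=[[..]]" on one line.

L=[[1,0,0,0],[-2,1,0,0],[5,5,1,0],[0,-5,2,1]] U=[[1,5,0,-1],[0,-1,-4,0],[0,0,3,-1],[0,0,0,-1]]

  R1 -= -2·R0 → [0,-1,-4,0]
  R2 -= 5·R0 → [0,-5,-17,-1]
  R3 -= 0·R0 → [0,5,26,-3]
  R2 -= 5·R1 → [0,0,3,-1]
  R3 -= -5·R1 → [0,0,6,-3]
  R3 -= 2·R2 → [0,0,0,-1]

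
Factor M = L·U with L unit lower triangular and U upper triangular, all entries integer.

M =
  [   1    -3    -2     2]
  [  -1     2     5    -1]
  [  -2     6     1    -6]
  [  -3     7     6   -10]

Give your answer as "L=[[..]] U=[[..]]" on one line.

  R1 -= -1·R0 → [0,-1,3,1]
  R2 -= -2·R0 → [0,0,-3,-2]
  R3 -= -3·R0 → [0,-2,0,-4]
  R2 -= 0·R1 → [0,0,-3,-2]
  R3 -= 2·R1 → [0,0,-6,-6]
  R3 -= 2·R2 → [0,0,0,-2]

L=[[1,0,0,0],[-1,1,0,0],[-2,0,1,0],[-3,2,2,1]] U=[[1,-3,-2,2],[0,-1,3,1],[0,0,-3,-2],[0,0,0,-2]]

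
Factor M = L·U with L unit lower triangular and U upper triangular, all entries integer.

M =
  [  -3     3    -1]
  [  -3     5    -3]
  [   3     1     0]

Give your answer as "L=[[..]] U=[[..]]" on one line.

  row1 -= 1·row0 → [0,2,-2]
  row2 -= -1·row0 → [0,4,-1]
  row2 -= 2·row1 → [0,0,3]

L=[[1,0,0],[1,1,0],[-1,2,1]] U=[[-3,3,-1],[0,2,-2],[0,0,3]]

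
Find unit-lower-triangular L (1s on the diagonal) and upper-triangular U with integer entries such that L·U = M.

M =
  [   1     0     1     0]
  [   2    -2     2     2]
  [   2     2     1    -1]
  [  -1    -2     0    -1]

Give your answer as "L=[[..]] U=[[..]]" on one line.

  R1 -= 2·R0 → [0,-2,0,2]
  R2 -= 2·R0 → [0,2,-1,-1]
  R3 -= -1·R0 → [0,-2,1,-1]
  R2 -= -1·R1 → [0,0,-1,1]
  R3 -= 1·R1 → [0,0,1,-3]
  R3 -= -1·R2 → [0,0,0,-2]

L=[[1,0,0,0],[2,1,0,0],[2,-1,1,0],[-1,1,-1,1]] U=[[1,0,1,0],[0,-2,0,2],[0,0,-1,1],[0,0,0,-2]]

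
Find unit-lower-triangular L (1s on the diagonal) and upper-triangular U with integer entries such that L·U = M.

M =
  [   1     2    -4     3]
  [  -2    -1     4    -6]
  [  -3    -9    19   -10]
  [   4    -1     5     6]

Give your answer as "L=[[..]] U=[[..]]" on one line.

L=[[1,0,0,0],[-2,1,0,0],[-3,-1,1,0],[4,-3,3,1]] U=[[1,2,-4,3],[0,3,-4,0],[0,0,3,-1],[0,0,0,-3]]

  r1 -= -2·r0 → [0,3,-4,0]
  r2 -= -3·r0 → [0,-3,7,-1]
  r3 -= 4·r0 → [0,-9,21,-6]
  r2 -= -1·r1 → [0,0,3,-1]
  r3 -= -3·r1 → [0,0,9,-6]
  r3 -= 3·r2 → [0,0,0,-3]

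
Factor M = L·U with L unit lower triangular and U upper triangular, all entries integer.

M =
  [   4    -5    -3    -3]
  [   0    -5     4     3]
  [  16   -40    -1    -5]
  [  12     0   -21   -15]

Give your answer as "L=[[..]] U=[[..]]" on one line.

L=[[1,0,0,0],[0,1,0,0],[4,4,1,0],[3,-3,0,1]] U=[[4,-5,-3,-3],[0,-5,4,3],[0,0,-5,-5],[0,0,0,3]]

  row1 -= 0·row0 → [0,-5,4,3]
  row2 -= 4·row0 → [0,-20,11,7]
  row3 -= 3·row0 → [0,15,-12,-6]
  row2 -= 4·row1 → [0,0,-5,-5]
  row3 -= -3·row1 → [0,0,0,3]
  row3 -= 0·row2 → [0,0,0,3]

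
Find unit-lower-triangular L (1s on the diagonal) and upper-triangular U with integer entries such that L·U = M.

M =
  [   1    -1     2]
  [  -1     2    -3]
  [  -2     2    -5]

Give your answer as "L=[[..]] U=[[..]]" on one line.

L=[[1,0,0],[-1,1,0],[-2,0,1]] U=[[1,-1,2],[0,1,-1],[0,0,-1]]

  R1 -= -1·R0 → [0,1,-1]
  R2 -= -2·R0 → [0,0,-1]
  R2 -= 0·R1 → [0,0,-1]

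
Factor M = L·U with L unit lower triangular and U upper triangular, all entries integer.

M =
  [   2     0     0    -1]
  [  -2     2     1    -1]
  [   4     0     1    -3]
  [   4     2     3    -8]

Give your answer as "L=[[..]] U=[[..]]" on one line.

L=[[1,0,0,0],[-1,1,0,0],[2,0,1,0],[2,1,2,1]] U=[[2,0,0,-1],[0,2,1,-2],[0,0,1,-1],[0,0,0,-2]]

  R1 -= -1·R0 → [0,2,1,-2]
  R2 -= 2·R0 → [0,0,1,-1]
  R3 -= 2·R0 → [0,2,3,-6]
  R2 -= 0·R1 → [0,0,1,-1]
  R3 -= 1·R1 → [0,0,2,-4]
  R3 -= 2·R2 → [0,0,0,-2]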